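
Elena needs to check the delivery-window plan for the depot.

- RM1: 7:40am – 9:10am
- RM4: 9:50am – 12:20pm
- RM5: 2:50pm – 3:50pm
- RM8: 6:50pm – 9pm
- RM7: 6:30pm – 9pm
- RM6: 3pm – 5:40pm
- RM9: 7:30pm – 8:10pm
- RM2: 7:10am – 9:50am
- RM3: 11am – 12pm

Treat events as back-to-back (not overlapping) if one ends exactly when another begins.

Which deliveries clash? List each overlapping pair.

RM1 & RM2, RM3 & RM4, RM5 & RM6, RM7 & RM8, RM7 & RM9, RM8 & RM9

Sorted by start: RM2, RM1, RM4, RM3, RM5, RM6, RM7, RM8, RM9.
RM1 starts before RM2 ends → RM2 and RM1 overlap.
RM4 starts exactly when RM2 ends (back-to-back, no overlap) — done with RM2.
RM4 starts after RM1 ends — done with RM1.
RM3 starts before RM4 ends → RM4 and RM3 overlap.
RM5 starts after RM4 ends — done with RM4.
RM5 starts after RM3 ends — done with RM3.
RM6 starts before RM5 ends → RM5 and RM6 overlap.
RM7 starts after RM5 ends — done with RM5.
RM7 starts after RM6 ends — done with RM6.
RM8 starts before RM7 ends → RM7 and RM8 overlap.
RM9 starts before RM7 ends → RM7 and RM9 overlap.
RM9 starts before RM8 ends → RM8 and RM9 overlap.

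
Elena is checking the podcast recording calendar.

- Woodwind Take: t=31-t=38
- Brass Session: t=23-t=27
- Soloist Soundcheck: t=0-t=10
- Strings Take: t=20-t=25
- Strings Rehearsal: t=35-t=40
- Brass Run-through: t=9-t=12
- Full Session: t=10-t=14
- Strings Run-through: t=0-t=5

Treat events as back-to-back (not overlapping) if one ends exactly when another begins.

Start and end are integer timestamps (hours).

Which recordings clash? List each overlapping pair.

Check each pair: they overlap iff neither finishes before the other starts.
Sorted by start: Soloist Soundcheck, Strings Run-through, Brass Run-through, Full Session, Strings Take, Brass Session, Woodwind Take, Strings Rehearsal.
Strings Run-through starts before Soloist Soundcheck ends → Soloist Soundcheck and Strings Run-through overlap.
Brass Run-through starts before Soloist Soundcheck ends → Soloist Soundcheck and Brass Run-through overlap.
Full Session starts exactly when Soloist Soundcheck ends (back-to-back, no overlap), so nothing later overlaps Soloist Soundcheck either.
Brass Run-through starts after Strings Run-through ends, so nothing later overlaps Strings Run-through either.
Full Session starts before Brass Run-through ends → Brass Run-through and Full Session overlap.
Strings Take starts after Brass Run-through ends, so nothing later overlaps Brass Run-through either.
Strings Take starts after Full Session ends, so nothing later overlaps Full Session either.
Brass Session starts before Strings Take ends → Strings Take and Brass Session overlap.
Woodwind Take starts after Strings Take ends, so nothing later overlaps Strings Take either.
Woodwind Take starts after Brass Session ends, so nothing later overlaps Brass Session either.
Strings Rehearsal starts before Woodwind Take ends → Woodwind Take and Strings Rehearsal overlap.

Brass Run-through & Full Session, Brass Run-through & Soloist Soundcheck, Brass Session & Strings Take, Soloist Soundcheck & Strings Run-through, Strings Rehearsal & Woodwind Take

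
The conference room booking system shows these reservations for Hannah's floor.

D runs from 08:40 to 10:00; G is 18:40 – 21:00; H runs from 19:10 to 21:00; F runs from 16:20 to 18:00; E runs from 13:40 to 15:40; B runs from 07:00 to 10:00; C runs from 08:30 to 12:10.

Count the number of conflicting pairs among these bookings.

Sorted by start: B, C, D, E, F, G, H.
C starts before B ends → B and C overlap.
D starts before B ends → B and D overlap.
E starts after B ends, so nothing later overlaps B either.
D starts before C ends → C and D overlap.
E starts after C ends, so nothing later overlaps C either.
E starts after D ends, so nothing later overlaps D either.
F starts after E ends, so nothing later overlaps E either.
G starts after F ends, so nothing later overlaps F either.
H starts before G ends → G and H overlap.
Overlapping pairs: B & C, B & D, C & D, G & H — 4 in total.

4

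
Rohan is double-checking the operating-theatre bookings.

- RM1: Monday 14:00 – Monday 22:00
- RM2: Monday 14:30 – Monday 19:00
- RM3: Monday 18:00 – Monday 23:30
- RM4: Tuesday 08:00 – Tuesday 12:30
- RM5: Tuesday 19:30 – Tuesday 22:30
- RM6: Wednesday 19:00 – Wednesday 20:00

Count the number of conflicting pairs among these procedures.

3

Two intervals overlap when each starts before the other ends.
Sorted by start: RM1, RM2, RM3, RM4, RM5, RM6.
RM2 starts before RM1 ends → RM1 and RM2 overlap.
RM3 starts before RM1 ends → RM1 and RM3 overlap.
RM4 starts after RM1 ends, so nothing later overlaps RM1 either.
RM3 starts before RM2 ends → RM2 and RM3 overlap.
RM4 starts after RM2 ends, so nothing later overlaps RM2 either.
RM4 starts after RM3 ends, so nothing later overlaps RM3 either.
RM5 starts after RM4 ends, so nothing later overlaps RM4 either.
RM6 starts after RM5 ends.
Overlapping pairs: RM1 & RM2, RM1 & RM3, RM2 & RM3 — 3 in total.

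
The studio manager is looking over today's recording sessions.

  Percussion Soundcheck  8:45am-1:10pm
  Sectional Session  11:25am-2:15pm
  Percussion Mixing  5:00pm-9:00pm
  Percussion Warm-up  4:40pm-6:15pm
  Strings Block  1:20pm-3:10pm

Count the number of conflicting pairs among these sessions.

Sorted by start: Percussion Soundcheck, Sectional Session, Strings Block, Percussion Warm-up, Percussion Mixing.
Sectional Session starts before Percussion Soundcheck ends → Percussion Soundcheck and Sectional Session overlap.
Strings Block starts after Percussion Soundcheck ends; Percussion Soundcheck is clear from here.
Strings Block starts before Sectional Session ends → Sectional Session and Strings Block overlap.
Percussion Warm-up starts after Sectional Session ends; Sectional Session is clear from here.
Percussion Warm-up starts after Strings Block ends; Strings Block is clear from here.
Percussion Mixing starts before Percussion Warm-up ends → Percussion Warm-up and Percussion Mixing overlap.
Overlapping pairs: Percussion Mixing & Percussion Warm-up, Percussion Soundcheck & Sectional Session, Sectional Session & Strings Block — 3 in total.

3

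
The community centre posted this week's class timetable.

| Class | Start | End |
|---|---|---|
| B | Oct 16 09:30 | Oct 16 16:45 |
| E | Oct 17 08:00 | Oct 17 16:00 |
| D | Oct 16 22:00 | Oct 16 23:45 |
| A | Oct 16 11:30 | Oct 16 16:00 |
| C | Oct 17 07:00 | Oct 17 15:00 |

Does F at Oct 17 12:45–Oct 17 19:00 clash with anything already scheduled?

B: ends Oct 16 16:45 at or before F starts Oct 17 12:45 → clear.
A: ends Oct 16 16:00 at or before F starts Oct 17 12:45 → clear.
D: ends Oct 16 23:45 at or before F starts Oct 17 12:45 → clear.
C: starts Oct 17 07:00 before F ends Oct 17 19:00, and ends Oct 17 15:00 after F starts Oct 17 12:45 → overlap.
E: starts Oct 17 08:00 before F ends Oct 17 19:00, and ends Oct 17 16:00 after F starts Oct 17 12:45 → overlap.
F overlaps C, E.

Yes — it overlaps C, E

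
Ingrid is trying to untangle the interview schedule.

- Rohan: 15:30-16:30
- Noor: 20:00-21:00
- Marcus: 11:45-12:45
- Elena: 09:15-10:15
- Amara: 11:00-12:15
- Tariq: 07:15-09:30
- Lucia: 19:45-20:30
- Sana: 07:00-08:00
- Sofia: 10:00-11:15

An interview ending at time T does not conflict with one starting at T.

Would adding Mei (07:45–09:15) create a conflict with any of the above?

Sana: starts 07:00 before Mei ends 09:15, and ends 08:00 after Mei starts 07:45 → overlap.
Tariq: starts 07:15 before Mei ends 09:15, and ends 09:30 after Mei starts 07:45 → overlap.
Elena: starts 09:15 at or after Mei ends 09:15 → clear.
Sofia: starts 10:00 at or after Mei ends 09:15 → clear.
Amara: starts 11:00 at or after Mei ends 09:15 → clear.
Marcus: starts 11:45 at or after Mei ends 09:15 → clear.
Rohan: starts 15:30 at or after Mei ends 09:15 → clear.
Lucia: starts 19:45 at or after Mei ends 09:15 → clear.
Noor: starts 20:00 at or after Mei ends 09:15 → clear.
Mei overlaps Sana, Tariq.

Yes — it overlaps Sana, Tariq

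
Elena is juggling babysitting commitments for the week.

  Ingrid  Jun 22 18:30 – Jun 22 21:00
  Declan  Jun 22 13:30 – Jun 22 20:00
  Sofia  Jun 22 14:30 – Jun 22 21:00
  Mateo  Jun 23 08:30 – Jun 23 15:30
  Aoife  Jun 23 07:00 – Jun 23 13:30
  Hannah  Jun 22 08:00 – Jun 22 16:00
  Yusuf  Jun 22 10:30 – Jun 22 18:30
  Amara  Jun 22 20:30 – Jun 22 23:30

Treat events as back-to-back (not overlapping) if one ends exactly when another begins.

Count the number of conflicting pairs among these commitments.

Sorted by start: Hannah, Yusuf, Declan, Sofia, Ingrid, Amara, Aoife, Mateo.
Yusuf starts before Hannah ends → Hannah and Yusuf overlap.
Declan starts before Hannah ends → Hannah and Declan overlap.
Sofia starts before Hannah ends → Hannah and Sofia overlap.
Ingrid starts after Hannah ends; Hannah is clear from here.
Declan starts before Yusuf ends → Yusuf and Declan overlap.
Sofia starts before Yusuf ends → Yusuf and Sofia overlap.
Ingrid starts exactly when Yusuf ends (back-to-back, no overlap); Yusuf is clear from here.
Sofia starts before Declan ends → Declan and Sofia overlap.
Ingrid starts before Declan ends → Declan and Ingrid overlap.
Amara starts after Declan ends; Declan is clear from here.
Ingrid starts before Sofia ends → Sofia and Ingrid overlap.
Amara starts before Sofia ends → Sofia and Amara overlap.
Aoife starts after Sofia ends; Sofia is clear from here.
Amara starts before Ingrid ends → Ingrid and Amara overlap.
Aoife starts after Ingrid ends; Ingrid is clear from here.
Aoife starts after Amara ends; Amara is clear from here.
Mateo starts before Aoife ends → Aoife and Mateo overlap.
Overlapping pairs: Amara & Ingrid, Amara & Sofia, Aoife & Mateo, Declan & Hannah, Declan & Ingrid, Declan & Sofia, Declan & Yusuf, Hannah & Sofia, Hannah & Yusuf, Ingrid & Sofia, Sofia & Yusuf — 11 in total.

11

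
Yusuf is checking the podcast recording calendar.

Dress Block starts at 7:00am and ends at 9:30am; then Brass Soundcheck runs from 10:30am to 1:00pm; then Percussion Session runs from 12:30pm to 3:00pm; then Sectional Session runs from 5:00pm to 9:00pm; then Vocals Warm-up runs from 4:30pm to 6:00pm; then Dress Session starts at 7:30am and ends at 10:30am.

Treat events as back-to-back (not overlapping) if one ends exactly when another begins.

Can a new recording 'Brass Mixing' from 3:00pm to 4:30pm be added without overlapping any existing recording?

Yes — the slot is free

Dress Block: ends 9:30am at or before Brass Mixing starts 3:00pm → clear.
Dress Session: ends 10:30am at or before Brass Mixing starts 3:00pm → clear.
Brass Soundcheck: ends 1:00pm at or before Brass Mixing starts 3:00pm → clear.
Percussion Session: ends 3:00pm at or before Brass Mixing starts 3:00pm → clear.
Vocals Warm-up: starts 4:30pm at or after Brass Mixing ends 4:30pm → clear.
Sectional Session: starts 5:00pm at or after Brass Mixing ends 4:30pm → clear.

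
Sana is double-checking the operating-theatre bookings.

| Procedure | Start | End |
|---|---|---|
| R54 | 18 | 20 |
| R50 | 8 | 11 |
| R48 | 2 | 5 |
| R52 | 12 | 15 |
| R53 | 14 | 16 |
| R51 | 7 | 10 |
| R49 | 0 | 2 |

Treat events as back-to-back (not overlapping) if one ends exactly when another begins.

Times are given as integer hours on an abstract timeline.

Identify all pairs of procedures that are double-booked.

R50 & R51, R52 & R53

Two intervals overlap when each starts before the other ends.
Sorted by start: R49, R48, R51, R50, R52, R53, R54.
R48 starts exactly when R49 ends (back-to-back, no overlap) — done with R49.
R51 starts after R48 ends — done with R48.
R50 starts before R51 ends → R51 and R50 overlap.
R52 starts after R51 ends — done with R51.
R52 starts after R50 ends — done with R50.
R53 starts before R52 ends → R52 and R53 overlap.
R54 starts after R52 ends.
R54 starts after R53 ends.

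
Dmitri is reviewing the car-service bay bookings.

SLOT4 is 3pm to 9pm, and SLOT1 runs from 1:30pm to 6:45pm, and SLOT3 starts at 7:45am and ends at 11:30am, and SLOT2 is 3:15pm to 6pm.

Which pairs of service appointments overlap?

Sorted by start: SLOT3, SLOT1, SLOT4, SLOT2.
SLOT1 starts after SLOT3 ends — done with SLOT3.
SLOT4 starts before SLOT1 ends → SLOT1 and SLOT4 overlap.
SLOT2 starts before SLOT1 ends → SLOT1 and SLOT2 overlap.
SLOT2 starts before SLOT4 ends → SLOT4 and SLOT2 overlap.

SLOT1 & SLOT2, SLOT1 & SLOT4, SLOT2 & SLOT4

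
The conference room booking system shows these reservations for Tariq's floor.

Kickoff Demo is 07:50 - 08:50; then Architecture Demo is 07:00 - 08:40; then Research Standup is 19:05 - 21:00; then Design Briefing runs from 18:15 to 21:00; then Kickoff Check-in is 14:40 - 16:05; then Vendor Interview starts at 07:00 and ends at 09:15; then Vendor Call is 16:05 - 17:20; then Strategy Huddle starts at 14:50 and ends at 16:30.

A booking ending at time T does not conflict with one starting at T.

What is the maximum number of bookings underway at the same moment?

Sort all start/end points and keep a running count:
07:00 start Architecture Demo → 1
07:00 start Vendor Interview → 2
07:50 start Kickoff Demo → 3
08:40 end Architecture Demo → 2
08:50 end Kickoff Demo → 1
09:15 end Vendor Interview → 0
14:40 start Kickoff Check-in → 1
14:50 start Strategy Huddle → 2
16:05 end Kickoff Check-in → 1
16:05 start Vendor Call → 2
16:30 end Strategy Huddle → 1
17:20 end Vendor Call → 0
18:15 start Design Briefing → 1
19:05 start Research Standup → 2
21:00 end Design Briefing → 1
21:00 end Research Standup → 0
Peak is 3, at 07:50 (Architecture Demo, Kickoff Demo, Vendor Interview).

3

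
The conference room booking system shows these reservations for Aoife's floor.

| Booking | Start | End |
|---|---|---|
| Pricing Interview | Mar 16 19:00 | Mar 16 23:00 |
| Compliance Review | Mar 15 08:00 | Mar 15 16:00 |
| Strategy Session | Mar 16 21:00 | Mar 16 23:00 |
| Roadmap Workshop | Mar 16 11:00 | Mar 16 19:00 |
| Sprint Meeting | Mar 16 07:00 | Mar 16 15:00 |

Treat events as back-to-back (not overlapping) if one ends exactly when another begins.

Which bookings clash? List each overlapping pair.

Sorted by start: Compliance Review, Sprint Meeting, Roadmap Workshop, Pricing Interview, Strategy Session.
Sprint Meeting starts after Compliance Review ends, so Compliance Review has no further overlaps.
Roadmap Workshop starts before Sprint Meeting ends → Sprint Meeting and Roadmap Workshop overlap.
Pricing Interview starts after Sprint Meeting ends, so Sprint Meeting has no further overlaps.
Pricing Interview starts exactly when Roadmap Workshop ends (back-to-back, no overlap), so Roadmap Workshop has no further overlaps.
Strategy Session starts before Pricing Interview ends → Pricing Interview and Strategy Session overlap.

Pricing Interview & Strategy Session, Roadmap Workshop & Sprint Meeting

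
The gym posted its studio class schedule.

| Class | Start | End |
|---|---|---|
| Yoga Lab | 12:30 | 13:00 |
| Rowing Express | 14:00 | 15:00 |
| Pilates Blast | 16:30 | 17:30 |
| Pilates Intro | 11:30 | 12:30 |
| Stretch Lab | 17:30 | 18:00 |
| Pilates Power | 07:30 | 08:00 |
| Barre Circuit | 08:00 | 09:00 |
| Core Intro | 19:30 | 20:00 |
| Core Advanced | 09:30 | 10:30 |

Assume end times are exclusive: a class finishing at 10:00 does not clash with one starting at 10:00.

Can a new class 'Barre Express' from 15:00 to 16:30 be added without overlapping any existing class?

Yes — the slot is free

Pilates Power: ends 08:00 at or before Barre Express starts 15:00 → clear.
Barre Circuit: ends 09:00 at or before Barre Express starts 15:00 → clear.
Core Advanced: ends 10:30 at or before Barre Express starts 15:00 → clear.
Pilates Intro: ends 12:30 at or before Barre Express starts 15:00 → clear.
Yoga Lab: ends 13:00 at or before Barre Express starts 15:00 → clear.
Rowing Express: ends 15:00 at or before Barre Express starts 15:00 → clear.
Pilates Blast: starts 16:30 at or after Barre Express ends 16:30 → clear.
Stretch Lab: starts 17:30 at or after Barre Express ends 16:30 → clear.
Core Intro: starts 19:30 at or after Barre Express ends 16:30 → clear.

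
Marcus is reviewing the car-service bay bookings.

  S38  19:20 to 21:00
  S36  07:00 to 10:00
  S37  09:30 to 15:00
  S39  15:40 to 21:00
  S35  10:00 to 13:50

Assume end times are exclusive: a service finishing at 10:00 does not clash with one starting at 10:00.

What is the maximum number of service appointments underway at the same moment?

Sort all start/end points and keep a running count:
07:00 start S36 → 1
09:30 start S37 → 2
10:00 end S36 → 1
10:00 start S35 → 2
13:50 end S35 → 1
15:00 end S37 → 0
15:40 start S39 → 1
19:20 start S38 → 2
21:00 end S38 → 1
21:00 end S39 → 0
Peak is 2, at 09:30 (S36, S37).

2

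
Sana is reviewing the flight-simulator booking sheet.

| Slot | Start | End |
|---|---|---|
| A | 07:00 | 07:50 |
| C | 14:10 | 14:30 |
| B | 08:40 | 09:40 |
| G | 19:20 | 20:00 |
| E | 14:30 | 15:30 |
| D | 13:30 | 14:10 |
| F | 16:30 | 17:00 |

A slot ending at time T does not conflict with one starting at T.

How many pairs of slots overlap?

Sorted by start: A, B, D, C, E, F, G.
B starts after A ends; A is clear from here.
D starts after B ends; B is clear from here.
C starts exactly when D ends (back-to-back, no overlap); D is clear from here.
E starts exactly when C ends (back-to-back, no overlap); C is clear from here.
F starts after E ends; E is clear from here.
G starts after F ends.
No pair overlaps.

0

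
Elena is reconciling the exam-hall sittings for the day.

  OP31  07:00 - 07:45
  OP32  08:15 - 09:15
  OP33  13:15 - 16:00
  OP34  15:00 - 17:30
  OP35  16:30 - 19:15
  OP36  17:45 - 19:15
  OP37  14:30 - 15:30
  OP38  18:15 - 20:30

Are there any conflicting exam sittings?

Two intervals overlap when each starts before the other ends.
Sorted by start: OP31, OP32, OP33, OP37, OP34, OP35, OP36, OP38.
OP32 starts after OP31 ends, so nothing later overlaps OP31 either.
OP33 starts after OP32 ends, so nothing later overlaps OP32 either.
OP37 starts before OP33 ends → OP33 and OP37 overlap.
That's a conflict, so the schedule is not conflict-free.

Yes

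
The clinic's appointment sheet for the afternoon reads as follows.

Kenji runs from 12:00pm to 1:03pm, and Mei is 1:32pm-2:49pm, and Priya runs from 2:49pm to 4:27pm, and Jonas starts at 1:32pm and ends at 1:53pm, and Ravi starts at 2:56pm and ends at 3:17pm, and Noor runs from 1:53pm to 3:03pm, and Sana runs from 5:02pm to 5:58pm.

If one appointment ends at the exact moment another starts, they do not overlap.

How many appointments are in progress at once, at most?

3

Walk through starts and ends in time order (an end at T is processed before a start at T):
12:00pm start Kenji → 1
1:03pm end Kenji → 0
1:32pm start Jonas → 1
1:32pm start Mei → 2
1:53pm end Jonas → 1
1:53pm start Noor → 2
2:49pm end Mei → 1
2:49pm start Priya → 2
2:56pm start Ravi → 3
3:03pm end Noor → 2
3:17pm end Ravi → 1
4:27pm end Priya → 0
5:02pm start Sana → 1
5:58pm end Sana → 0
Peak is 3, at 2:56pm (Noor, Priya, Ravi).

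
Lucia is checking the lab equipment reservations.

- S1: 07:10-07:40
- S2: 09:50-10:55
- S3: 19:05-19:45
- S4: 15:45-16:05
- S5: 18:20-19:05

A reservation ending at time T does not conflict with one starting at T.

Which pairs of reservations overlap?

no overlapping pairs

Check each pair: they overlap iff neither finishes before the other starts.
Sorted by start: S1, S2, S4, S5, S3.
S2 starts after S1 ends, so S1 has no further overlaps.
S4 starts after S2 ends, so S2 has no further overlaps.
S5 starts after S4 ends, so S4 has no further overlaps.
S3 starts exactly when S5 ends (back-to-back, no overlap).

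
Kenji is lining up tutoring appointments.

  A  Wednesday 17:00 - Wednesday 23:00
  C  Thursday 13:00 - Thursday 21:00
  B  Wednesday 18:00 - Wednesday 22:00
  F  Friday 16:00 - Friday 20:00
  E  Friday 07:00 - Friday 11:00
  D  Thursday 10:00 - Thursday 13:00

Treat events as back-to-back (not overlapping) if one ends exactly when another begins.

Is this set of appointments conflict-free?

No

Sorted by start: A, B, D, C, E, F.
B starts before A ends → A and B overlap.
That's a conflict, so the schedule is not conflict-free.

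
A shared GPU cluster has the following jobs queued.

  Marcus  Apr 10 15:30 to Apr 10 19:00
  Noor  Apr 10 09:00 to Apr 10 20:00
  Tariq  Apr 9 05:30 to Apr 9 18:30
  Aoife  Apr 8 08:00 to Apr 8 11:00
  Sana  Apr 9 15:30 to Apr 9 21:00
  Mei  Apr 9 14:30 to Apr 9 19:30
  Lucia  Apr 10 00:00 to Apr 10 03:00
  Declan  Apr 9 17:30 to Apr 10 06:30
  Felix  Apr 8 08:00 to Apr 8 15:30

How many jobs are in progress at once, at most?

4

Sort all start/end points and keep a running count:
Apr 8 08:00 start Aoife → 1
Apr 8 08:00 start Felix → 2
Apr 8 11:00 end Aoife → 1
Apr 8 15:30 end Felix → 0
Apr 9 05:30 start Tariq → 1
Apr 9 14:30 start Mei → 2
Apr 9 15:30 start Sana → 3
Apr 9 17:30 start Declan → 4
Apr 9 18:30 end Tariq → 3
Apr 9 19:30 end Mei → 2
Apr 9 21:00 end Sana → 1
Apr 10 00:00 start Lucia → 2
Apr 10 03:00 end Lucia → 1
Apr 10 06:30 end Declan → 0
Apr 10 09:00 start Noor → 1
Apr 10 15:30 start Marcus → 2
Apr 10 19:00 end Marcus → 1
Apr 10 20:00 end Noor → 0
Peak is 4, at Apr 9 17:30 (Declan, Mei, Sana, Tariq).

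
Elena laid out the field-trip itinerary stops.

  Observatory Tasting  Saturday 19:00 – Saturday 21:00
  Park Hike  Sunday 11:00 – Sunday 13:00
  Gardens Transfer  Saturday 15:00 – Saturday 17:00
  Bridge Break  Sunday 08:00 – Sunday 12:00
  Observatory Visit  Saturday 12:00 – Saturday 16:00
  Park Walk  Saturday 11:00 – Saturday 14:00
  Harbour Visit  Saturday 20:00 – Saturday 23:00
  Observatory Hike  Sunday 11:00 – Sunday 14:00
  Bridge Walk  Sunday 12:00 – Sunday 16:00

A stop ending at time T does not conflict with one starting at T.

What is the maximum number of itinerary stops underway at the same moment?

Sweep the timeline, counting +1 at each start and −1 at each end (ends before starts at a tie):
Saturday 11:00 start Park Walk → 1
Saturday 12:00 start Observatory Visit → 2
Saturday 14:00 end Park Walk → 1
Saturday 15:00 start Gardens Transfer → 2
Saturday 16:00 end Observatory Visit → 1
Saturday 17:00 end Gardens Transfer → 0
Saturday 19:00 start Observatory Tasting → 1
Saturday 20:00 start Harbour Visit → 2
Saturday 21:00 end Observatory Tasting → 1
Saturday 23:00 end Harbour Visit → 0
Sunday 08:00 start Bridge Break → 1
Sunday 11:00 start Observatory Hike → 2
Sunday 11:00 start Park Hike → 3
Sunday 12:00 end Bridge Break → 2
Sunday 12:00 start Bridge Walk → 3
Sunday 13:00 end Park Hike → 2
Sunday 14:00 end Observatory Hike → 1
Sunday 16:00 end Bridge Walk → 0
Peak is 3, at Sunday 11:00 (Bridge Break, Observatory Hike, Park Hike).

3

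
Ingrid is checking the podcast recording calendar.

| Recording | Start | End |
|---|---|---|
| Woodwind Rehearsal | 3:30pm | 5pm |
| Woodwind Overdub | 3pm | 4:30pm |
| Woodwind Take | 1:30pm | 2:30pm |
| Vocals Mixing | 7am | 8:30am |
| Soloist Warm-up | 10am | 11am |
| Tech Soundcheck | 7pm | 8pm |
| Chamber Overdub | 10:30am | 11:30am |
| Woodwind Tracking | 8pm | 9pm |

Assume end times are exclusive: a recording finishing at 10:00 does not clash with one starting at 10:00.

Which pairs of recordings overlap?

Sorted by start: Vocals Mixing, Soloist Warm-up, Chamber Overdub, Woodwind Take, Woodwind Overdub, Woodwind Rehearsal, Tech Soundcheck, Woodwind Tracking.
Soloist Warm-up starts after Vocals Mixing ends, so Vocals Mixing has no further overlaps.
Chamber Overdub starts before Soloist Warm-up ends → Soloist Warm-up and Chamber Overdub overlap.
Woodwind Take starts after Soloist Warm-up ends, so Soloist Warm-up has no further overlaps.
Woodwind Take starts after Chamber Overdub ends, so Chamber Overdub has no further overlaps.
Woodwind Overdub starts after Woodwind Take ends, so Woodwind Take has no further overlaps.
Woodwind Rehearsal starts before Woodwind Overdub ends → Woodwind Overdub and Woodwind Rehearsal overlap.
Tech Soundcheck starts after Woodwind Overdub ends, so Woodwind Overdub has no further overlaps.
Tech Soundcheck starts after Woodwind Rehearsal ends, so Woodwind Rehearsal has no further overlaps.
Woodwind Tracking starts exactly when Tech Soundcheck ends (back-to-back, no overlap).

Chamber Overdub & Soloist Warm-up, Woodwind Overdub & Woodwind Rehearsal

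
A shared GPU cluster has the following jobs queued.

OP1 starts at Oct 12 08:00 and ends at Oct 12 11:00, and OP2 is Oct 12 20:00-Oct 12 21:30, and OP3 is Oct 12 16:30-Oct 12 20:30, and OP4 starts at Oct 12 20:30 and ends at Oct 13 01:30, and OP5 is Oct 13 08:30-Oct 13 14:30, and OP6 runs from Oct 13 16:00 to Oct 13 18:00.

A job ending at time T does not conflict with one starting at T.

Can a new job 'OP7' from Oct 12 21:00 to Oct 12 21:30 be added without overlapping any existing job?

OP1: ends Oct 12 11:00 at or before OP7 starts Oct 12 21:00 → clear.
OP3: ends Oct 12 20:30 at or before OP7 starts Oct 12 21:00 → clear.
OP2: starts Oct 12 20:00 before OP7 ends Oct 12 21:30, and ends Oct 12 21:30 after OP7 starts Oct 12 21:00 → overlap.
OP4: starts Oct 12 20:30 before OP7 ends Oct 12 21:30, and ends Oct 13 01:30 after OP7 starts Oct 12 21:00 → overlap.
OP5: starts Oct 13 08:30 at or after OP7 ends Oct 12 21:30 → clear.
OP6: starts Oct 13 16:00 at or after OP7 ends Oct 12 21:30 → clear.
OP7 overlaps OP2, OP4.

No — it overlaps OP2, OP4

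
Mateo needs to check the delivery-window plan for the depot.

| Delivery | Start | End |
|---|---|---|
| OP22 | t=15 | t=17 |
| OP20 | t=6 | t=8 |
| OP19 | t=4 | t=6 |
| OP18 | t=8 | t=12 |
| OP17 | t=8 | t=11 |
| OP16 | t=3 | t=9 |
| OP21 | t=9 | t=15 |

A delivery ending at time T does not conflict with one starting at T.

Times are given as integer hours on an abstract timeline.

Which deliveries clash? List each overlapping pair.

OP16 & OP17, OP16 & OP18, OP16 & OP19, OP16 & OP20, OP17 & OP18, OP17 & OP21, OP18 & OP21

Sorted by start: OP16, OP19, OP20, OP17, OP18, OP21, OP22.
OP19 starts before OP16 ends → OP16 and OP19 overlap.
OP20 starts before OP16 ends → OP16 and OP20 overlap.
OP17 starts before OP16 ends → OP16 and OP17 overlap.
OP18 starts before OP16 ends → OP16 and OP18 overlap.
OP21 starts exactly when OP16 ends (back-to-back, no overlap) — done with OP16.
OP20 starts exactly when OP19 ends (back-to-back, no overlap) — done with OP19.
OP17 starts exactly when OP20 ends (back-to-back, no overlap) — done with OP20.
OP18 starts before OP17 ends → OP17 and OP18 overlap.
OP21 starts before OP17 ends → OP17 and OP21 overlap.
OP22 starts after OP17 ends.
OP21 starts before OP18 ends → OP18 and OP21 overlap.
OP22 starts after OP18 ends.
OP22 starts exactly when OP21 ends (back-to-back, no overlap).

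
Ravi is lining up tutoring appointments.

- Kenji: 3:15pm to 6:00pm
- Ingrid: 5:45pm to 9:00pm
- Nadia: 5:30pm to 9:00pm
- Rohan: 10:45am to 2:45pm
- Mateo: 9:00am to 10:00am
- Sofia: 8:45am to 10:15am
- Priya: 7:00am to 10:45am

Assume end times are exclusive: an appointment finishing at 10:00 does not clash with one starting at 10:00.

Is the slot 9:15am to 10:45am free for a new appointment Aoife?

No — it overlaps Mateo, Priya, Sofia

Priya: starts 7:00am before Aoife ends 10:45am, and ends 10:45am after Aoife starts 9:15am → overlap.
Sofia: starts 8:45am before Aoife ends 10:45am, and ends 10:15am after Aoife starts 9:15am → overlap.
Mateo: starts 9:00am before Aoife ends 10:45am, and ends 10:00am after Aoife starts 9:15am → overlap.
Rohan: starts 10:45am at or after Aoife ends 10:45am → clear.
Kenji: starts 3:15pm at or after Aoife ends 10:45am → clear.
Nadia: starts 5:30pm at or after Aoife ends 10:45am → clear.
Ingrid: starts 5:45pm at or after Aoife ends 10:45am → clear.
Aoife overlaps Priya, Sofia, Mateo.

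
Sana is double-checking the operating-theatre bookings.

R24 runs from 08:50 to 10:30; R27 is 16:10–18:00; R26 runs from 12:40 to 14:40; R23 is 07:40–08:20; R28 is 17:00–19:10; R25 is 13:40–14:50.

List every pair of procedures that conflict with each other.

Sorted by start: R23, R24, R26, R25, R27, R28.
R24 starts after R23 ends, so R23 has no further overlaps.
R26 starts after R24 ends, so R24 has no further overlaps.
R25 starts before R26 ends → R26 and R25 overlap.
R27 starts after R26 ends, so R26 has no further overlaps.
R27 starts after R25 ends, so R25 has no further overlaps.
R28 starts before R27 ends → R27 and R28 overlap.

R25 & R26, R27 & R28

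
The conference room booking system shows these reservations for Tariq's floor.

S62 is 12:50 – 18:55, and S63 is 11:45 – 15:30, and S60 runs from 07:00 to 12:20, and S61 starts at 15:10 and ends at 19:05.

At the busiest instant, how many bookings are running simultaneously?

3

Sort all start/end points and keep a running count:
07:00 start S60 → 1
11:45 start S63 → 2
12:20 end S60 → 1
12:50 start S62 → 2
15:10 start S61 → 3
15:30 end S63 → 2
18:55 end S62 → 1
19:05 end S61 → 0
Peak is 3, at 15:10 (S61, S62, S63).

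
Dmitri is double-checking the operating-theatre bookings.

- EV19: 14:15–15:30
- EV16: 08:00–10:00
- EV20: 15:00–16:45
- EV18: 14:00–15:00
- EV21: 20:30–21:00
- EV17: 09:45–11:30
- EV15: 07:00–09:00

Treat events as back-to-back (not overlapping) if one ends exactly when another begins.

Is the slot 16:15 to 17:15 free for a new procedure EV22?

No — it overlaps EV20

EV15: ends 09:00 at or before EV22 starts 16:15 → clear.
EV16: ends 10:00 at or before EV22 starts 16:15 → clear.
EV17: ends 11:30 at or before EV22 starts 16:15 → clear.
EV18: ends 15:00 at or before EV22 starts 16:15 → clear.
EV19: ends 15:30 at or before EV22 starts 16:15 → clear.
EV20: starts 15:00 before EV22 ends 17:15, and ends 16:45 after EV22 starts 16:15 → overlap.
EV21: starts 20:30 at or after EV22 ends 17:15 → clear.
EV22 overlaps EV20.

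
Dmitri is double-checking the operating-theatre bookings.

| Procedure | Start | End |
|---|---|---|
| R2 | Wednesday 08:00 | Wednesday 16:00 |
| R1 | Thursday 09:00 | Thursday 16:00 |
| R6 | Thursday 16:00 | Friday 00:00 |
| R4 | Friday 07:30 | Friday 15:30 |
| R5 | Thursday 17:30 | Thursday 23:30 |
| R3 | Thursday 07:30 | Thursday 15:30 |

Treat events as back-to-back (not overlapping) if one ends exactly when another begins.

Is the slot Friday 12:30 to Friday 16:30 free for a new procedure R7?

R2: ends Wednesday 16:00 at or before R7 starts Friday 12:30 → clear.
R3: ends Thursday 15:30 at or before R7 starts Friday 12:30 → clear.
R1: ends Thursday 16:00 at or before R7 starts Friday 12:30 → clear.
R6: ends Friday 00:00 at or before R7 starts Friday 12:30 → clear.
R5: ends Thursday 23:30 at or before R7 starts Friday 12:30 → clear.
R4: starts Friday 07:30 before R7 ends Friday 16:30, and ends Friday 15:30 after R7 starts Friday 12:30 → overlap.
R7 overlaps R4.

No — it overlaps R4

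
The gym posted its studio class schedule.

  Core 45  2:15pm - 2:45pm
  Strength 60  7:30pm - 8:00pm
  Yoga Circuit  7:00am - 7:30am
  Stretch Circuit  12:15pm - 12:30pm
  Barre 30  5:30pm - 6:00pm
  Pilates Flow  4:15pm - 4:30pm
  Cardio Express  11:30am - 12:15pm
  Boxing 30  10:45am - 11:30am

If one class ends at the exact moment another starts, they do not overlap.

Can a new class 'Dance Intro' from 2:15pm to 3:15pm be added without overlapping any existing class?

Yoga Circuit: ends 7:30am at or before Dance Intro starts 2:15pm → clear.
Boxing 30: ends 11:30am at or before Dance Intro starts 2:15pm → clear.
Cardio Express: ends 12:15pm at or before Dance Intro starts 2:15pm → clear.
Stretch Circuit: ends 12:30pm at or before Dance Intro starts 2:15pm → clear.
Core 45: starts 2:15pm before Dance Intro ends 3:15pm, and ends 2:45pm after Dance Intro starts 2:15pm → overlap.
Pilates Flow: starts 4:15pm at or after Dance Intro ends 3:15pm → clear.
Barre 30: starts 5:30pm at or after Dance Intro ends 3:15pm → clear.
Strength 60: starts 7:30pm at or after Dance Intro ends 3:15pm → clear.
Dance Intro overlaps Core 45.

No — it overlaps Core 45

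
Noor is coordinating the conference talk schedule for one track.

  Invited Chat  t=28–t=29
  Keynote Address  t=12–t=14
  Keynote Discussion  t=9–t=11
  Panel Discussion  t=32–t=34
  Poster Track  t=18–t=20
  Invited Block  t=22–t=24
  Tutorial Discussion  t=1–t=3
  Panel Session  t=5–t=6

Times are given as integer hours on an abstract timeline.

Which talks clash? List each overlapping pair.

Two intervals overlap when each starts before the other ends.
Sorted by start: Tutorial Discussion, Panel Session, Keynote Discussion, Keynote Address, Poster Track, Invited Block, Invited Chat, Panel Discussion.
Panel Session starts after Tutorial Discussion ends; Tutorial Discussion is clear from here.
Keynote Discussion starts after Panel Session ends; Panel Session is clear from here.
Keynote Address starts after Keynote Discussion ends; Keynote Discussion is clear from here.
Poster Track starts after Keynote Address ends; Keynote Address is clear from here.
Invited Block starts after Poster Track ends; Poster Track is clear from here.
Invited Chat starts after Invited Block ends; Invited Block is clear from here.
Panel Discussion starts after Invited Chat ends.

no conflicts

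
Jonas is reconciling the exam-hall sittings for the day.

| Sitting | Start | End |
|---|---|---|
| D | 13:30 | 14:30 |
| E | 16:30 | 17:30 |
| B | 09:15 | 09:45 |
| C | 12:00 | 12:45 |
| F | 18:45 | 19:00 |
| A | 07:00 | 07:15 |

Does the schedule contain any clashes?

Two intervals overlap when each starts before the other ends.
Sorted by start: A, B, C, D, E, F.
B starts after A ends — done with A.
C starts after B ends — done with B.
D starts after C ends — done with C.
E starts after D ends — done with D.
F starts after E ends.
Every pair is clear; the schedule has no overlaps.

No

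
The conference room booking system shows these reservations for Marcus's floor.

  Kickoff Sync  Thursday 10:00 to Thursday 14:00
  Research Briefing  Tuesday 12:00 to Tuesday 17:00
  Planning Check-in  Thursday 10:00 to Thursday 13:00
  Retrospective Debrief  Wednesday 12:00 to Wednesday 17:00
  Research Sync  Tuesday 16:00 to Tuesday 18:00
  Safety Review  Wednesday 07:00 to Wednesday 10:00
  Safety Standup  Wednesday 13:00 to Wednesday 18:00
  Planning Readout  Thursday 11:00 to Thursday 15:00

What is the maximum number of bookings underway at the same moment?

3

Sweep the timeline, counting +1 at each start and −1 at each end (ends before starts at a tie):
Tuesday 12:00 start Research Briefing → 1
Tuesday 16:00 start Research Sync → 2
Tuesday 17:00 end Research Briefing → 1
Tuesday 18:00 end Research Sync → 0
Wednesday 07:00 start Safety Review → 1
Wednesday 10:00 end Safety Review → 0
Wednesday 12:00 start Retrospective Debrief → 1
Wednesday 13:00 start Safety Standup → 2
Wednesday 17:00 end Retrospective Debrief → 1
Wednesday 18:00 end Safety Standup → 0
Thursday 10:00 start Kickoff Sync → 1
Thursday 10:00 start Planning Check-in → 2
Thursday 11:00 start Planning Readout → 3
Thursday 13:00 end Planning Check-in → 2
Thursday 14:00 end Kickoff Sync → 1
Thursday 15:00 end Planning Readout → 0
Peak is 3, at Thursday 11:00 (Kickoff Sync, Planning Check-in, Planning Readout).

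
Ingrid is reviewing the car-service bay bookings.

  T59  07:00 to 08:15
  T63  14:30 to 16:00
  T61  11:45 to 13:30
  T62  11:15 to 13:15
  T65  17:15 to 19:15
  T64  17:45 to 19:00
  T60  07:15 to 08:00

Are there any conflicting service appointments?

Yes

Sorted by start: T59, T60, T62, T61, T63, T65, T64.
T60 starts before T59 ends → T59 and T60 overlap.
That's a conflict, so the schedule is not conflict-free.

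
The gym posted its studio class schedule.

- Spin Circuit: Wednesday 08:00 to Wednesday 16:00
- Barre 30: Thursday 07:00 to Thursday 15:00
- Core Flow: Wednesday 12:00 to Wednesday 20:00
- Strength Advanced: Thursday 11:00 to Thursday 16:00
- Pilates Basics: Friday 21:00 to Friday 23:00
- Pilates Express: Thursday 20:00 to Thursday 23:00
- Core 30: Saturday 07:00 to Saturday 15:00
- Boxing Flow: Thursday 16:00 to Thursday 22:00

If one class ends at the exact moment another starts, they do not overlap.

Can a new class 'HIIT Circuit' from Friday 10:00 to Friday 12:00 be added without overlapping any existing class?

Yes — the slot is free

Spin Circuit: ends Wednesday 16:00 at or before HIIT Circuit starts Friday 10:00 → clear.
Core Flow: ends Wednesday 20:00 at or before HIIT Circuit starts Friday 10:00 → clear.
Barre 30: ends Thursday 15:00 at or before HIIT Circuit starts Friday 10:00 → clear.
Strength Advanced: ends Thursday 16:00 at or before HIIT Circuit starts Friday 10:00 → clear.
Boxing Flow: ends Thursday 22:00 at or before HIIT Circuit starts Friday 10:00 → clear.
Pilates Express: ends Thursday 23:00 at or before HIIT Circuit starts Friday 10:00 → clear.
Pilates Basics: starts Friday 21:00 at or after HIIT Circuit ends Friday 12:00 → clear.
Core 30: starts Saturday 07:00 at or after HIIT Circuit ends Friday 12:00 → clear.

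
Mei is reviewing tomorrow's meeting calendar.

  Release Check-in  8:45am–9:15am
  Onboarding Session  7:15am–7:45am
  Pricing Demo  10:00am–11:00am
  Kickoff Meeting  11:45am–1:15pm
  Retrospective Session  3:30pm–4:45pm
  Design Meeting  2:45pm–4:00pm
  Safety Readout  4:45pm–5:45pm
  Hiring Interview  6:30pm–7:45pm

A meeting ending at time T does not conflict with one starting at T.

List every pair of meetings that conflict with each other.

Design Meeting & Retrospective Session

Sorted by start: Onboarding Session, Release Check-in, Pricing Demo, Kickoff Meeting, Design Meeting, Retrospective Session, Safety Readout, Hiring Interview.
Release Check-in starts after Onboarding Session ends — done with Onboarding Session.
Pricing Demo starts after Release Check-in ends — done with Release Check-in.
Kickoff Meeting starts after Pricing Demo ends — done with Pricing Demo.
Design Meeting starts after Kickoff Meeting ends — done with Kickoff Meeting.
Retrospective Session starts before Design Meeting ends → Design Meeting and Retrospective Session overlap.
Safety Readout starts after Design Meeting ends — done with Design Meeting.
Safety Readout starts exactly when Retrospective Session ends (back-to-back, no overlap) — done with Retrospective Session.
Hiring Interview starts after Safety Readout ends.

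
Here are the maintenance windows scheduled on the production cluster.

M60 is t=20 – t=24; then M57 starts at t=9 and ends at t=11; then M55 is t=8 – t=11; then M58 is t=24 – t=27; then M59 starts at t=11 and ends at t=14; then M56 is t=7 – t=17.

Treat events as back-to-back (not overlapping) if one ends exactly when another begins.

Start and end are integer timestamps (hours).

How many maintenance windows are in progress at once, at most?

3

Sweep the timeline, counting +1 at each start and −1 at each end (ends before starts at a tie):
t=7 start M56 → 1
t=8 start M55 → 2
t=9 start M57 → 3
t=11 end M55 → 2
t=11 end M57 → 1
t=11 start M59 → 2
t=14 end M59 → 1
t=17 end M56 → 0
t=20 start M60 → 1
t=24 end M60 → 0
t=24 start M58 → 1
t=27 end M58 → 0
Peak is 3, at t=9 (M55, M56, M57).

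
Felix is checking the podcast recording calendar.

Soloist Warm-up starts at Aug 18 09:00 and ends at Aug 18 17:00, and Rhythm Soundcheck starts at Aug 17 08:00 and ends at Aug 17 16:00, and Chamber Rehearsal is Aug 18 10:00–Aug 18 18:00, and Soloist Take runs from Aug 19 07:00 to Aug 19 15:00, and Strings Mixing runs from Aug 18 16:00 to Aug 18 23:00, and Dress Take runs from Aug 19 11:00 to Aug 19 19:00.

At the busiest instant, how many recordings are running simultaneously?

3

Sweep the timeline, counting +1 at each start and −1 at each end (ends before starts at a tie):
Aug 17 08:00 start Rhythm Soundcheck → 1
Aug 17 16:00 end Rhythm Soundcheck → 0
Aug 18 09:00 start Soloist Warm-up → 1
Aug 18 10:00 start Chamber Rehearsal → 2
Aug 18 16:00 start Strings Mixing → 3
Aug 18 17:00 end Soloist Warm-up → 2
Aug 18 18:00 end Chamber Rehearsal → 1
Aug 18 23:00 end Strings Mixing → 0
Aug 19 07:00 start Soloist Take → 1
Aug 19 11:00 start Dress Take → 2
Aug 19 15:00 end Soloist Take → 1
Aug 19 19:00 end Dress Take → 0
Peak is 3, at Aug 18 16:00 (Chamber Rehearsal, Soloist Warm-up, Strings Mixing).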